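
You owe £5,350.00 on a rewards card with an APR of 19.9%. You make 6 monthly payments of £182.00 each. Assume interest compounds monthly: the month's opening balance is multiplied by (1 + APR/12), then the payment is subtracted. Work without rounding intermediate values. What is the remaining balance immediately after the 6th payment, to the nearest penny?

Monthly rate r = 19.9%/12 = 1.65833% = 0.0165833.
Each month: B ← B·(1+r) − £182.00.
Month 1: interest £88.72; balance after payment £5,256.72.
Month 2: interest £87.17; balance after payment £5,161.89.
Month 3: interest £85.60; balance after payment £5,065.50.
Month 4: interest £84.00; balance after payment £4,967.50.
Month 5: interest £82.38; balance after payment £4,867.88.
Month 6: interest £80.73; balance after payment £4,766.60.

£4,766.60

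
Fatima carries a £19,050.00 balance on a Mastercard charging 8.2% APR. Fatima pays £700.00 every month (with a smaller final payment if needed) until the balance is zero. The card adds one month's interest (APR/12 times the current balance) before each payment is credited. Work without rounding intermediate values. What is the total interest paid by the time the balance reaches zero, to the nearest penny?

Monthly rate r = 8.2%/12 = 0.683333% = 0.00683333.
Payoff takes n = ⌈−ln(1 − rB₀/P)/ln(1+r)⌉ = ⌈30.213⌉ = 31 payments; the last is £149.27.
Total paid = 30·£700.00 + £149.27 = £21,149.27.
Total interest = total paid − principal = £21,149.27 − £19,050.00 = £2,099.27.

£2,099.27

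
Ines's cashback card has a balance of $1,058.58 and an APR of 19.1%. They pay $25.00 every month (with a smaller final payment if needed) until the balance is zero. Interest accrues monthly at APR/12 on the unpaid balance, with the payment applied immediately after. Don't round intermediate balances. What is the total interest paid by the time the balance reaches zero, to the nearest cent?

Monthly rate r = 19.1%/12 = 1.59167% = 0.0159167.
Payoff takes n = ⌈−ln(1 − rB₀/P)/ln(1+r)⌉ = ⌈70.972⌉ = 71 payments; the last is $24.31.
Total paid = 70·$25.00 + $24.31 = $1,774.31.
Total interest = total paid − principal = $1,774.31 − $1,058.58 = $715.73.

$715.73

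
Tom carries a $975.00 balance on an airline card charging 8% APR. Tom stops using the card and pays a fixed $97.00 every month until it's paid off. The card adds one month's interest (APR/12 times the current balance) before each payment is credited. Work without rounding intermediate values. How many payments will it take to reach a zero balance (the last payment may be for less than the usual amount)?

Monthly rate r = 8%/12 = 0.666667% = 0.00666667.
Recurrence: B ← B·(1+r) − $97.00.
Month 1: interest $6.50; balance after payment $884.50.
Month 2: interest $5.90; balance after payment $793.40.
Closed form: n = −ln(1 − rB₀/P)/ln(1+r) = −ln(0.93299)/ln(1.00667) ≈ 10.439, so the balance reaches zero during payment 11.

11 payments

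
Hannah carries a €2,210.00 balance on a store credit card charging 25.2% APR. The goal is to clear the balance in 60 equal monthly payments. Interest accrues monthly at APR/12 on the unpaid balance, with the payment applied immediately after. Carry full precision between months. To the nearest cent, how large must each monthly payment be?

€65.13

Monthly rate r = 25.2%/12 = 2.1% = 0.021.
Level-payment amortization: P = B₀·r / (1 − (1+r)^(−n)) = 2210.00·0.021 / (1 − 1.021^(−60)).
Denominator 1 − (1+r)^(−60) = 0.712620705.
P = 46.41 / 0.712620705 ≈ 65.13.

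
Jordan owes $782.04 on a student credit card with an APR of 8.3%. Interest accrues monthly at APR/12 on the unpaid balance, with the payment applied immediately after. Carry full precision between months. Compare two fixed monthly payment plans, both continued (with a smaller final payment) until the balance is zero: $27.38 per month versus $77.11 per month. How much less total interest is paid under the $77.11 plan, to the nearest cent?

$60.58

Monthly rate r = 8.3%/12 = 0.691667% = 0.00691667.
At $27.38/mo: n = ⌈−ln(1 − rB₀/P)/ln(1+r)⌉ = 32 payments (last $25.49); total interest = total paid − $782.04 = $92.23.
At $77.11/mo: 11 payments (last $42.59); total interest $31.65.
Interest saved = $92.23 − $31.65 = $60.58.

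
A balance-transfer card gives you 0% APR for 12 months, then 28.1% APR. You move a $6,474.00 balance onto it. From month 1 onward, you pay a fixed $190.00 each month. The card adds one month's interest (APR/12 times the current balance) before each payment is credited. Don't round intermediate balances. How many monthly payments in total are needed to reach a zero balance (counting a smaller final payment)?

Promo months 1–12 at r₀ = 0%/12 = 0; months 13+ at r₁ = 28.1%/12 = 0.0234167.
After month 12 (no interest yet): B = $6,474.00 − 12·$190.00 = $4,194.00.
Then at r₁ with $190.00/mo: n₂ = −ln(1 − r₁·B/P)/ln(1+r₁) ≈ 31.43 → 32 more payments.

44 payments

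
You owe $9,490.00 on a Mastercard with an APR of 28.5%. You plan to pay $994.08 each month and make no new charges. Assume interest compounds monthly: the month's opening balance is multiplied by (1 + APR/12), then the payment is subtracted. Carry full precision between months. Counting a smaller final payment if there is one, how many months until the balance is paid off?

11 payments

Monthly rate r = 28.5%/12 = 2.375% = 0.02375.
Recurrence: B ← B·(1+r) − $994.08.
Month 1: interest $225.39; balance after payment $8,721.31.
Month 2: interest $207.13; balance after payment $7,934.36.
Closed form: n = −ln(1 − rB₀/P)/ln(1+r) = −ln(0.77327)/ln(1.02375) ≈ 10.954, so the balance reaches zero during payment 11.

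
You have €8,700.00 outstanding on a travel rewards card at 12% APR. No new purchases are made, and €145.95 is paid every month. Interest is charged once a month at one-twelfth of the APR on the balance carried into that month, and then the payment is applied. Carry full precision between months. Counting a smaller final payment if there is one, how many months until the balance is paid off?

92 payments

Monthly rate r = 12%/12 = 1% = 0.01.
Recurrence: B ← B·(1+r) − €145.95.
Month 1: interest €87.00; balance after payment €8,641.05.
Month 2: interest €86.41; balance after payment €8,581.51.
Closed form: n = −ln(1 − rB₀/P)/ln(1+r) = −ln(0.40391)/ln(1.01) ≈ 91.110, so the balance reaches zero during payment 92.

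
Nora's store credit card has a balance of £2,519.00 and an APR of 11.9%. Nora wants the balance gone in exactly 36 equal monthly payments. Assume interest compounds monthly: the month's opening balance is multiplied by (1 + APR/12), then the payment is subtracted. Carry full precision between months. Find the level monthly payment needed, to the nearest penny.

Monthly rate r = 11.9%/12 = 0.991667% = 0.00991667.
Level-payment amortization: P = B₀·r / (1 − (1+r)^(−n)) = 2519.00·0.00991667 / (1 − 1.00992^(−36)).
Denominator 1 − (1+r)^(−36) = 0.298995864.
P = 24.9801 / 0.298995864 ≈ 83.55.

£83.55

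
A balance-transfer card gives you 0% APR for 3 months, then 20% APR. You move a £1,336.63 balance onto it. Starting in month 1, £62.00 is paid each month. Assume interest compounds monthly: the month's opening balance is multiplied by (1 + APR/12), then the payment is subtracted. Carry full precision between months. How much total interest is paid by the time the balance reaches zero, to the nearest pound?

Promo months 1–3 at r₀ = 0%/12 = 0; months 4+ at r₁ = 20%/12 = 0.0166667.
After month 3 (no interest yet): B = £1,336.63 − 3·£62.00 = £1,150.63.
Then at r₁ with £62.00/mo: n₂ = −ln(1 − r₁·B/P)/ln(1+r₁) ≈ 22.39 → 23 more payments.
Total paid = 25·£62.00 + £24.20 = £1,574.20; interest = £1,574.20 − £1,336.63 = £237.57.

£238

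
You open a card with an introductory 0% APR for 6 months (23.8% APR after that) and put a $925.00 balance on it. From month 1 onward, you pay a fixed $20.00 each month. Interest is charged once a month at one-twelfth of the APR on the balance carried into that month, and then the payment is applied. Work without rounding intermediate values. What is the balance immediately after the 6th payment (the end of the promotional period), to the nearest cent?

$805.00

Promo months 1–6 at r₀ = 0%/12 = 0; months 7+ at r₁ = 23.8%/12 = 0.0198333.
After month 6 (no interest yet): B = $925.00 − 6·$20.00 = $805.00.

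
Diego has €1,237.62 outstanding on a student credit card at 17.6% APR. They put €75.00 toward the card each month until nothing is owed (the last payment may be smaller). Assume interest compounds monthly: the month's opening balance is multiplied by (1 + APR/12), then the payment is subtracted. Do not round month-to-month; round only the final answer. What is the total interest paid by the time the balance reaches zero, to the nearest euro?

€190

Monthly rate r = 17.6%/12 = 1.46667% = 0.0146667.
Payoff takes n = ⌈−ln(1 − rB₀/P)/ln(1+r)⌉ = ⌈19.032⌉ = 20 payments; the last is €2.39.
Total paid = 19·€75.00 + €2.39 = €1,427.39.
Total interest = total paid − principal = €1,427.39 − €1,237.62 = €189.77.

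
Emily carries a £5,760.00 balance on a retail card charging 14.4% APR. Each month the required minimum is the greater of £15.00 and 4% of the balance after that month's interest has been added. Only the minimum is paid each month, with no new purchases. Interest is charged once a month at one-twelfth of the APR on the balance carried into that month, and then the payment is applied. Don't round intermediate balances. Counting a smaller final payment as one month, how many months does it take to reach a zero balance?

125 months

Monthly rate r = 14.4%/12 = 1.2% = 0.012.
While 4% of the post-interest balance exceeds £15.00, each month B ← (B·(1+r))·(1 − 0.04), i.e. B shrinks by the factor (1+r)·0.96 = 0.97152.
This holds for months 1–95. Entering month 96 the balance is £370.12; 4% of the post-interest balance is now below £15.00, so the flat £15.00 minimum applies from here.
From month 96 a fixed £15.00 at rate r clears £370.12 in 30 more payments. Total: 95 + 30 = 125 months.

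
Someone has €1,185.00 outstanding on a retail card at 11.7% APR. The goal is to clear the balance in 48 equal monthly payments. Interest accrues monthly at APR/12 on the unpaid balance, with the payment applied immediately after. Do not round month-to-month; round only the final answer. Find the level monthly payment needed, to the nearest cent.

Monthly rate r = 11.7%/12 = 0.975% = 0.00975.
Level-payment amortization: P = B₀·r / (1 − (1+r)^(−n)) = 1185.00·0.00975 / (1 − 1.00975^(−48)).
Denominator 1 − (1+r)^(−48) = 0.372325289.
P = 11.5538 / 0.372325289 ≈ 31.03.

€31.03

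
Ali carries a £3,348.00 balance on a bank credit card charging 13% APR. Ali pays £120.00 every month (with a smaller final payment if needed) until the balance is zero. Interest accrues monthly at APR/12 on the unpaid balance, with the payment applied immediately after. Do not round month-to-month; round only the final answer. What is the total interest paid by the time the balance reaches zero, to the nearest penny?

£660.23

Monthly rate r = 13%/12 = 1.08333% = 0.0108333.
Payoff takes n = ⌈−ln(1 − rB₀/P)/ln(1+r)⌉ = ⌈33.401⌉ = 34 payments; the last is £48.23.
Total paid = 33·£120.00 + £48.23 = £4,008.23.
Total interest = total paid − principal = £4,008.23 − £3,348.00 = £660.23.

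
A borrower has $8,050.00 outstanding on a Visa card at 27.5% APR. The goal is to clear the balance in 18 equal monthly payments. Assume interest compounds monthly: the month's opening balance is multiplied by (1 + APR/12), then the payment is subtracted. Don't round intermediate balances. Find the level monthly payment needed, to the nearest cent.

$550.82

Monthly rate r = 27.5%/12 = 2.29167% = 0.0229167.
Level-payment amortization: P = B₀·r / (1 − (1+r)^(−n)) = 8050.00·0.0229167 / (1 − 1.02292^(−18)).
Denominator 1 − (1+r)^(−18) = 0.334917662.
P = 184.479 / 0.334917662 ≈ 550.82.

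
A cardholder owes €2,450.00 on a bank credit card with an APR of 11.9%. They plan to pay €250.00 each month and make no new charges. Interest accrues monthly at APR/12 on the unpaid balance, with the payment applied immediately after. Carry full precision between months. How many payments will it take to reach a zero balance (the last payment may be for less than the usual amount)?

11 months

Monthly rate r = 11.9%/12 = 0.991667% = 0.00991667.
Recurrence: B ← B·(1+r) − €250.00.
Month 1: interest €24.30; balance after payment €2,224.30.
Month 2: interest €22.06; balance after payment €1,996.35.
Closed form: n = −ln(1 − rB₀/P)/ln(1+r) = −ln(0.90282)/ln(1.00992) ≈ 10.361, so the balance reaches zero during payment 11.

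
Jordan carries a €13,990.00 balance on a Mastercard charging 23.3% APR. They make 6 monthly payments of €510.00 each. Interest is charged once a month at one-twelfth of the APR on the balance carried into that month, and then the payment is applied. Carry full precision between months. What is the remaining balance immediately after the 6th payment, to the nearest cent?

Monthly rate r = 23.3%/12 = 1.94167% = 0.0194167.
Each month: B ← B·(1+r) − €510.00.
Month 1: interest €271.64; balance after payment €13,751.64.
Month 2: interest €267.01; balance after payment €13,508.65.
Month 3: interest €262.29; balance after payment €13,260.94.
Month 4: interest €257.48; balance after payment €13,008.43.
Month 5: interest €252.58; balance after payment €12,751.01.
Month 6: interest €247.58; balance after payment €12,488.59.

€12,488.59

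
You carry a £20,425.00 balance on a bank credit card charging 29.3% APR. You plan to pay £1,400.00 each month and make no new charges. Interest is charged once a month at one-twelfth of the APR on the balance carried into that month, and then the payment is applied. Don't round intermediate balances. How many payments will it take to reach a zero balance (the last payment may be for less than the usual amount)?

19 payments

Monthly rate r = 29.3%/12 = 2.44167% = 0.0244167.
Recurrence: B ← B·(1+r) − £1,400.00.
Month 1: interest £498.71; balance after payment £19,523.71.
Month 2: interest £476.70; balance after payment £18,600.41.
Closed form: n = −ln(1 − rB₀/P)/ln(1+r) = −ln(0.64378)/ln(1.02442) ≈ 18.256, so the balance reaches zero during payment 19.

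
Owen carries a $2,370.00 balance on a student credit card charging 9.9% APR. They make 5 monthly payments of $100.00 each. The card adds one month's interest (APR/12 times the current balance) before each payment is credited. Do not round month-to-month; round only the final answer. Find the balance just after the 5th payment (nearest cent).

$1,961.07

Monthly rate r = 9.9%/12 = 0.825% = 0.00825.
Each month: B ← B·(1+r) − $100.00.
Month 1: interest $19.55; balance after payment $2,289.55.
Month 2: interest $18.89; balance after payment $2,208.44.
Month 3: interest $18.22; balance after payment $2,126.66.
Month 4: interest $17.54; balance after payment $2,044.21.
Month 5: interest $16.86; balance after payment $1,961.07.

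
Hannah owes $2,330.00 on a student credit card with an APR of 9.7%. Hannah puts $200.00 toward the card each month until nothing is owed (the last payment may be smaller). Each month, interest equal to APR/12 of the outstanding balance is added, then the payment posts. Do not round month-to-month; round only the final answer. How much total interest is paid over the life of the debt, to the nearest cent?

Monthly rate r = 9.7%/12 = 0.808333% = 0.00808333.
Payoff takes n = ⌈−ln(1 − rB₀/P)/ln(1+r)⌉ = ⌈12.285⌉ = 13 payments; the last is $57.16.
Total paid = 12·$200.00 + $57.16 = $2,457.16.
Total interest = total paid − principal = $2,457.16 − $2,330.00 = $127.16.

$127.16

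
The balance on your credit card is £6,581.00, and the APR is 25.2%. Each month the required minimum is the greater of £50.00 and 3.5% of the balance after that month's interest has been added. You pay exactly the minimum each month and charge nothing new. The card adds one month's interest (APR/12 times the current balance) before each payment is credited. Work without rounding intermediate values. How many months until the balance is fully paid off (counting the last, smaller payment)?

147 months

Monthly rate r = 25.2%/12 = 2.1% = 0.021.
While 3.5% of the post-interest balance exceeds £50.00, each month B ← (B·(1+r))·(1 − 0.035), i.e. B shrinks by the factor (1+r)·0.965 = 0.98526.
This holds for months 1–105. Entering month 106 the balance is £1,384.72; 3.5% of the post-interest balance is now below £50.00, so the flat £50.00 minimum applies from here.
From month 106 a fixed £50.00 at rate r clears £1,384.72 in 42 more payments. Total: 105 + 42 = 147 months.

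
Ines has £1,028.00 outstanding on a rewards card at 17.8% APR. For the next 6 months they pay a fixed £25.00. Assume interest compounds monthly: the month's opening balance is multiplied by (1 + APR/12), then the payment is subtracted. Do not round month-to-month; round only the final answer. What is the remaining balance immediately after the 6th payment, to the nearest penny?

£967.28

Monthly rate r = 17.8%/12 = 1.48333% = 0.0148333.
Each month: B ← B·(1+r) − £25.00.
Month 1: interest £15.25; balance after payment £1,018.25.
Month 2: interest £15.10; balance after payment £1,008.35.
Month 3: interest £14.96; balance after payment £998.31.
Month 4: interest £14.81; balance after payment £988.12.
Month 5: interest £14.66; balance after payment £977.78.
Month 6: interest £14.50; balance after payment £967.28.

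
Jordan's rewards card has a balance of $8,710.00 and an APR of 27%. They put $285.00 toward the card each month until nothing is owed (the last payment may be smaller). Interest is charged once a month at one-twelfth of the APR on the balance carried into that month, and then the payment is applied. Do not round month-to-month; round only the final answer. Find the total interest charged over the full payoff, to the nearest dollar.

$6,194

Monthly rate r = 27%/12 = 2.25% = 0.0225.
Payoff takes n = ⌈−ln(1 − rB₀/P)/ln(1+r)⌉ = ⌈52.294⌉ = 53 payments; the last is $84.43.
Total paid = 52·$285.00 + $84.43 = $14,904.43.
Total interest = total paid − principal = $14,904.43 − $8,710.00 = $6,194.43.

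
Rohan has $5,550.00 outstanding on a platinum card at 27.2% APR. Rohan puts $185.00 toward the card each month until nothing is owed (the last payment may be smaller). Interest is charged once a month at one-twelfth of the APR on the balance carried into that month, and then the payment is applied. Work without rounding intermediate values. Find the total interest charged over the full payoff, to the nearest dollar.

$3,855

Monthly rate r = 27.2%/12 = 2.26667% = 0.0226667.
Payoff takes n = ⌈−ln(1 − rB₀/P)/ln(1+r)⌉ = ⌈50.837⌉ = 51 payments; the last is $155.08.
Total paid = 50·$185.00 + $155.08 = $9,405.08.
Total interest = total paid − principal = $9,405.08 − $5,550.00 = $3,855.08.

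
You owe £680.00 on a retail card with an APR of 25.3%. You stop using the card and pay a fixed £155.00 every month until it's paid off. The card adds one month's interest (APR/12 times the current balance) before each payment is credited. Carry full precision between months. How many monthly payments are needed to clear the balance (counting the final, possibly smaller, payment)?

5 months

Monthly rate r = 25.3%/12 = 2.10833% = 0.0210833.
Recurrence: B ← B·(1+r) − £155.00.
Month 1: interest £14.34; balance after payment £539.34.
Month 2: interest £11.37; balance after payment £395.71.
Month 3: interest £8.34; balance after payment £249.05.
Month 4: interest £5.25; balance after payment £99.30.
Month 5: interest £2.09; balance after payment £0.00.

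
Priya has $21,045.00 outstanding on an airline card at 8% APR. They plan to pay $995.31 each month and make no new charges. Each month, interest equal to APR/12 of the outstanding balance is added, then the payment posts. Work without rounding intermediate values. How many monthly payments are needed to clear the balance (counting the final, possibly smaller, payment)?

23 payments

Monthly rate r = 8%/12 = 0.666667% = 0.00666667.
Recurrence: B ← B·(1+r) − $995.31.
Month 1: interest $140.30; balance after payment $20,189.99.
Month 2: interest $134.60; balance after payment $19,329.28.
Closed form: n = −ln(1 − rB₀/P)/ln(1+r) = −ln(0.85904)/ln(1.00667) ≈ 22.867, so the balance reaches zero during payment 23.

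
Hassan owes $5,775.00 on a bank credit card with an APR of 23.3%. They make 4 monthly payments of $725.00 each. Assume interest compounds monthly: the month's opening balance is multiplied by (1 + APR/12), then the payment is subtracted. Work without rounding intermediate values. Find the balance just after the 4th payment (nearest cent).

Monthly rate r = 23.3%/12 = 1.94167% = 0.0194167.
Each month: B ← B·(1+r) − $725.00.
Month 1: interest $112.13; balance after payment $5,162.13.
Month 2: interest $100.23; balance after payment $4,537.36.
Month 3: interest $88.10; balance after payment $3,900.46.
Month 4: interest $75.73; balance after payment $3,251.20.

$3,251.20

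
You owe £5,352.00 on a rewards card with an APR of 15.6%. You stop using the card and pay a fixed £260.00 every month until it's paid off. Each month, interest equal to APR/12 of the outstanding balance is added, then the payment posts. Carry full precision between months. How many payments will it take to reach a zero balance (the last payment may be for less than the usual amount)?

Monthly rate r = 15.6%/12 = 1.3% = 0.013.
Recurrence: B ← B·(1+r) − £260.00.
Month 1: interest £69.58; balance after payment £5,161.58.
Month 2: interest £67.10; balance after payment £4,968.68.
Closed form: n = −ln(1 − rB₀/P)/ln(1+r) = −ln(0.7324)/ln(1.013) ≈ 24.111, so the balance reaches zero during payment 25.

25 payments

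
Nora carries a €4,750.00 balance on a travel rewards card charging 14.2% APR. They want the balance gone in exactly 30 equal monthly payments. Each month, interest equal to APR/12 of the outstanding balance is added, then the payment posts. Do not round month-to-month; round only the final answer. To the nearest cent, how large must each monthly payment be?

Monthly rate r = 14.2%/12 = 1.18333% = 0.0118333.
Level-payment amortization: P = B₀·r / (1 − (1+r)^(−n)) = 4750.00·0.0118333 / (1 − 1.01183^(−30)).
Denominator 1 − (1+r)^(−30) = 0.297363793.
P = 56.2083 / 0.297363793 ≈ 189.02.

€189.02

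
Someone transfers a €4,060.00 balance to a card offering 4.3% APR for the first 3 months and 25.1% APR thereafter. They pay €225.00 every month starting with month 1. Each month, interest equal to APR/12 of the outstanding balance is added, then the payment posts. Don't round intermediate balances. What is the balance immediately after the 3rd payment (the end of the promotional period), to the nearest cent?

€3,426.38

Promo months 1–3 at r₀ = 4.3%/12 = 0.00358333; months 4+ at r₁ = 25.1%/12 = 0.0209167.
After month 3: iterate B ← B·(1+r₀) − €225.00 for 3 months → €3,426.38.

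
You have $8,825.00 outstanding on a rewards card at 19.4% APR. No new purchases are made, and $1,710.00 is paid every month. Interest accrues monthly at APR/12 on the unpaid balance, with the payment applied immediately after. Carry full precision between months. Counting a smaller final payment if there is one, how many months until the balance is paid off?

6 payments

Monthly rate r = 19.4%/12 = 1.61667% = 0.0161667.
Recurrence: B ← B·(1+r) − $1,710.00.
Month 1: interest $142.67; balance after payment $7,257.67.
Month 2: interest $117.33; balance after payment $5,665.00.
Month 3: interest $91.58; balance after payment $4,046.59.
Month 4: interest $65.42; balance after payment $2,402.01.
Month 5: interest $38.83; balance after payment $730.84.
Month 6: interest $11.82; balance after payment $0.00.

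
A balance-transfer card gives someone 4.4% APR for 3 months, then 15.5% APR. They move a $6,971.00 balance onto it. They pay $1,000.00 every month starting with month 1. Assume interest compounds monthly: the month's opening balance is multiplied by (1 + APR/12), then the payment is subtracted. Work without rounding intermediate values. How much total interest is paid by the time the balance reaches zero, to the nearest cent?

Promo months 1–3 at r₀ = 4.4%/12 = 0.00366667; months 4+ at r₁ = 15.5%/12 = 0.0129167.
After month 3: iterate B ← B·(1+r₀) − $1,000.00 for 3 months → $4,036.95.
Then at r₁ with $1,000.00/mo: n₂ = −ln(1 − r₁·B/P)/ln(1+r₁) ≈ 4.17 → 5 more payments.
Total paid = 7·$1,000.00 + $173.65 = $7,173.65; interest = $7,173.65 − $6,971.00 = $202.65.

$202.65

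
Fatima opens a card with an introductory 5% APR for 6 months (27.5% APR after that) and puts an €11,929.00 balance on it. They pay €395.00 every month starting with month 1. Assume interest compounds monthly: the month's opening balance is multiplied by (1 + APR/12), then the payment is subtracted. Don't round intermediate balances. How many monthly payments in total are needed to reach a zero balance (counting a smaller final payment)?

44 months

Promo months 1–6 at r₀ = 5%/12 = 0.00416667; months 7+ at r₁ = 27.5%/12 = 0.0229167.
After month 6: iterate B ← B·(1+r₀) − €395.00 for 6 months → €9,835.52.
Then at r₁ with €395.00/mo: n₂ = −ln(1 − r₁·B/P)/ln(1+r₁) ≈ 37.31 → 38 more payments.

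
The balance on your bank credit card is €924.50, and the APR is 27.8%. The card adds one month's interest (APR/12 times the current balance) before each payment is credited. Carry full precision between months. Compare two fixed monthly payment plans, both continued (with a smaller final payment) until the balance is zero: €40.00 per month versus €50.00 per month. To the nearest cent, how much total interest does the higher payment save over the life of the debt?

€118.08

Monthly rate r = 27.8%/12 = 2.31667% = 0.0231667.
At €40.00/mo: n = ⌈−ln(1 − rB₀/P)/ln(1+r)⌉ = 34 payments (last €19.12); total interest = total paid − €924.50 = €414.62.
At €50.00/mo: 25 payments (last €21.04); total interest €296.54.
Interest saved = €414.62 − €296.54 = €118.08.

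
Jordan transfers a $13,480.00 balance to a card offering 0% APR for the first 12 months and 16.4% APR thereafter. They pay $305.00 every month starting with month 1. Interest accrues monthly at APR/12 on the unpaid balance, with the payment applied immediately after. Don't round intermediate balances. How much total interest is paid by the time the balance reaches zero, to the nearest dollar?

Promo months 1–12 at r₀ = 0%/12 = 0; months 13+ at r₁ = 16.4%/12 = 0.0136667.
After month 12 (no interest yet): B = $13,480.00 − 12·$305.00 = $9,820.00.
Then at r₁ with $305.00/mo: n₂ = −ln(1 − r₁·B/P)/ln(1+r₁) ≈ 42.72 → 43 more payments.
Total paid = 54·$305.00 + $219.37 = $16,689.37; interest = $16,689.37 − $13,480.00 = $3,209.37.

$3,209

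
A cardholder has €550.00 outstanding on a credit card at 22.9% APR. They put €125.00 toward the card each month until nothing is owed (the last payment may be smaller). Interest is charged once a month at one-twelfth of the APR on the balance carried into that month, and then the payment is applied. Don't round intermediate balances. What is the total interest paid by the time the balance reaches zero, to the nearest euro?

Monthly rate r = 22.9%/12 = 1.90833% = 0.0190833.
Payoff takes n = ⌈−ln(1 − rB₀/P)/ln(1+r)⌉ = ⌈4.639⌉ = 5 payments; the last is €80.21.
Total paid = 4·€125.00 + €80.21 = €580.21.
Total interest = total paid − principal = €580.21 − €550.00 = €30.21.

€30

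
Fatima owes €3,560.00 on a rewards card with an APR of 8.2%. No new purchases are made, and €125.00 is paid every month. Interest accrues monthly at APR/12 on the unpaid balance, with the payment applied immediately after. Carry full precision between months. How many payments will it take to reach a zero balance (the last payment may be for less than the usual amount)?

Monthly rate r = 8.2%/12 = 0.683333% = 0.00683333.
Recurrence: B ← B·(1+r) − €125.00.
Month 1: interest €24.33; balance after payment €3,459.33.
Month 2: interest €23.64; balance after payment €3,357.97.
Closed form: n = −ln(1 − rB₀/P)/ln(1+r) = −ln(0.80539)/ln(1.00683) ≈ 31.781, so the balance reaches zero during payment 32.

32 months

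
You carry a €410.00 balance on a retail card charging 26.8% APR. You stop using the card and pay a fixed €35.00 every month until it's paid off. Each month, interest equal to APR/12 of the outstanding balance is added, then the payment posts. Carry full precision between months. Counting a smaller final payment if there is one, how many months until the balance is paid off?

14 payments

Monthly rate r = 26.8%/12 = 2.23333% = 0.0223333.
Recurrence: B ← B·(1+r) − €35.00.
Month 1: interest €9.16; balance after payment €384.16.
Month 2: interest €8.58; balance after payment €357.74.
Closed form: n = −ln(1 − rB₀/P)/ln(1+r) = −ln(0.73838)/ln(1.02233) ≈ 13.731, so the balance reaches zero during payment 14.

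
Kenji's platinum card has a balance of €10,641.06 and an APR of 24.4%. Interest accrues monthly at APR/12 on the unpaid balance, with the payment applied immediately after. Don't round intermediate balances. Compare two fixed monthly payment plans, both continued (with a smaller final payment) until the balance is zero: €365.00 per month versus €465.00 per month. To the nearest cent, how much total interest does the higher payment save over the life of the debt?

Monthly rate r = 24.4%/12 = 2.03333% = 0.0203333.
At €365.00/mo: n = ⌈−ln(1 − rB₀/P)/ln(1+r)⌉ = 45 payments (last €231.74); total interest = total paid − €10,641.06 = €5,650.68.
At €465.00/mo: 32 payments (last €47.88); total interest €3,821.82.
Interest saved = €5,650.68 − €3,821.82 = €1,828.86.

€1,828.86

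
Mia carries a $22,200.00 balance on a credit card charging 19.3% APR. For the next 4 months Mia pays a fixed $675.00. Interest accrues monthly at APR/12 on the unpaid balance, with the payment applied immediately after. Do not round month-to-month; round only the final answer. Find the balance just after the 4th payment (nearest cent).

$20,897.19

Monthly rate r = 19.3%/12 = 1.60833% = 0.0160833.
Each month: B ← B·(1+r) − $675.00.
Month 1: interest $357.05; balance after payment $21,882.05.
Month 2: interest $351.94; balance after payment $21,558.99.
Month 3: interest $346.74; balance after payment $21,230.73.
Month 4: interest $341.46; balance after payment $20,897.19.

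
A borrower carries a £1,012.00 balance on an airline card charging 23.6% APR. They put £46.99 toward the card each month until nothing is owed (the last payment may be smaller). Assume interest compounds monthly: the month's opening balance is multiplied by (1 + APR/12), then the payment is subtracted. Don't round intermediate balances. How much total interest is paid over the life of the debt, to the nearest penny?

£317.20

Monthly rate r = 23.6%/12 = 1.96667% = 0.0196667.
Payoff takes n = ⌈−ln(1 − rB₀/P)/ln(1+r)⌉ = ⌈28.285⌉ = 29 payments; the last is £13.48.
Total paid = 28·£46.99 + £13.48 = £1,329.20.
Total interest = total paid − principal = £1,329.20 − £1,012.00 = £317.20.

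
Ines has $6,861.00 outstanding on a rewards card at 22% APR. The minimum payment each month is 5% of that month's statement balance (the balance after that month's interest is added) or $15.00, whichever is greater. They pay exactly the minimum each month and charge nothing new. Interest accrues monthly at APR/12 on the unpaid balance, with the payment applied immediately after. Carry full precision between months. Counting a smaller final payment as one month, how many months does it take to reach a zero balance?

120 months

Monthly rate r = 22%/12 = 1.83333% = 0.0183333.
While 5% of the post-interest balance exceeds $15.00, each month B ← (B·(1+r))·(1 − 0.05), i.e. B shrinks by the factor (1+r)·0.95 = 0.96742.
This holds for months 1–96. Entering month 97 the balance is $285.29; 5% of the post-interest balance is now below $15.00, so the flat $15.00 minimum applies from here.
From month 97 a fixed $15.00 at rate r clears $285.29 in 24 more payments. Total: 96 + 24 = 120 months.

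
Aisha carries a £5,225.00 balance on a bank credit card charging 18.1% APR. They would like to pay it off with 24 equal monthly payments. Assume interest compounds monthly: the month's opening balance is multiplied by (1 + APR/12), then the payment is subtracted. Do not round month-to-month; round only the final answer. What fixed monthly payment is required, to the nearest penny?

£261.11

Monthly rate r = 18.1%/12 = 1.50833% = 0.0150833.
Level-payment amortization: P = B₀·r / (1 − (1+r)^(−n)) = 5225.00·0.0150833 / (1 − 1.01508^(−24)).
Denominator 1 − (1+r)^(−24) = 0.301833079.
P = 78.8104 / 0.301833079 ≈ 261.11.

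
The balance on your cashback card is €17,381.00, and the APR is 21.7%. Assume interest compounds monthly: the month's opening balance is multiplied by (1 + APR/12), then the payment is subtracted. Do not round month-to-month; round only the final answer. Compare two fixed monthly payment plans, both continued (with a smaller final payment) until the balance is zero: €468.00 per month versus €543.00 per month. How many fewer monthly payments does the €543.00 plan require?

Monthly rate r = 21.7%/12 = 1.80833% = 0.0180833.
At €468.00/mo: n = ⌈−ln(1 − rB₀/P)/ln(1+r)⌉ = 63 payments (last €62.04); total interest = total paid − €17,381.00 = €11,697.04.
At €543.00/mo: 49 payments (last €136.68); total interest €8,819.68.
Payments saved = 63 − 49 = 14.

14 fewer payments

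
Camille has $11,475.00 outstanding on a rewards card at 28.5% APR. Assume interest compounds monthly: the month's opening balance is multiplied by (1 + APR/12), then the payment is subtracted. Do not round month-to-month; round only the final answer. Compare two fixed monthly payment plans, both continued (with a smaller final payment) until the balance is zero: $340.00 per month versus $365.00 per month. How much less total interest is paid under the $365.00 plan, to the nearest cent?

Monthly rate r = 28.5%/12 = 2.375% = 0.02375.
At $340.00/mo: n = ⌈−ln(1 − rB₀/P)/ln(1+r)⌉ = 69 payments (last $306.87); total interest = total paid − $11,475.00 = $11,951.87.
At $365.00/mo: 59 payments (last $181.92); total interest $9,876.92.
Interest saved = $11,951.87 − $9,876.92 = $2,074.95.

$2,074.95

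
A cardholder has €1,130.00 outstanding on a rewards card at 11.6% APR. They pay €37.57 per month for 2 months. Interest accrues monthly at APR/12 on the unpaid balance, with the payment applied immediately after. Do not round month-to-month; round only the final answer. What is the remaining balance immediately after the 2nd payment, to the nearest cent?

Monthly rate r = 11.6%/12 = 0.966667% = 0.00966667.
Each month: B ← B·(1+r) − €37.57.
Month 1: interest €10.92; balance after payment €1,103.35.
Month 2: interest €10.67; balance after payment €1,076.45.

€1,076.45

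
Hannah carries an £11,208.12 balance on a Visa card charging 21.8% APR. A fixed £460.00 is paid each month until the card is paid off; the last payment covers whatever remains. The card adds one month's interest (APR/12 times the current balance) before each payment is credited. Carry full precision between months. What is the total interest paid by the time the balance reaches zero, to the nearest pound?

Monthly rate r = 21.8%/12 = 1.81667% = 0.0181667.
Payoff takes n = ⌈−ln(1 − rB₀/P)/ln(1+r)⌉ = ⌈32.468⌉ = 33 payments; the last is £216.35.
Total paid = 32·£460.00 + £216.35 = £14,936.35.
Total interest = total paid − principal = £14,936.35 − £11,208.12 = £3,728.23.

£3,728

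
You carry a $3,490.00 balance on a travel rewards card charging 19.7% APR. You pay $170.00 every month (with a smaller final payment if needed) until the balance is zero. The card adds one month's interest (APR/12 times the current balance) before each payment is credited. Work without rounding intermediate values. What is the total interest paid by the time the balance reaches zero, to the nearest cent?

$801.31

Monthly rate r = 19.7%/12 = 1.64167% = 0.0164167.
Payoff takes n = ⌈−ln(1 − rB₀/P)/ln(1+r)⌉ = ⌈25.242⌉ = 26 payments; the last is $41.31.
Total paid = 25·$170.00 + $41.31 = $4,291.31.
Total interest = total paid − principal = $4,291.31 − $3,490.00 = $801.31.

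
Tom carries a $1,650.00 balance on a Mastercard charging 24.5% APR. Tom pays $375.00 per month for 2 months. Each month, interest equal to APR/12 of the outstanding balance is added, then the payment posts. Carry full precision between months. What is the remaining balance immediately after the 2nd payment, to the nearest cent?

$960.41

Monthly rate r = 24.5%/12 = 2.04167% = 0.0204167.
Each month: B ← B·(1+r) − $375.00.
Month 1: interest $33.69; balance after payment $1,308.69.
Month 2: interest $26.72; balance after payment $960.41.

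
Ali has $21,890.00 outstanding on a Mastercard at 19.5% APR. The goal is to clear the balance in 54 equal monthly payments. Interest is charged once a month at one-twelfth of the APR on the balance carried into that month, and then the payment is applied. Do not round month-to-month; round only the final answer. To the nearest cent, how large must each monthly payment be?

Monthly rate r = 19.5%/12 = 1.625% = 0.01625.
Level-payment amortization: P = B₀·r / (1 − (1+r)^(−n)) = 21890.00·0.01625 / (1 − 1.01625^(−54)).
Denominator 1 − (1+r)^(−54) = 0.581235522.
P = 355.713 / 0.581235522 ≈ 611.99.

$611.99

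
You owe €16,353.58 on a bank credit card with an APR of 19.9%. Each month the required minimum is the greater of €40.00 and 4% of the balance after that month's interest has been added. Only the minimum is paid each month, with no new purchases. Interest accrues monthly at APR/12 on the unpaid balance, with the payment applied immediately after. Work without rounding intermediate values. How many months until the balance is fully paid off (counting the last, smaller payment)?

148 months

Monthly rate r = 19.9%/12 = 1.65833% = 0.0165833.
While 4% of the post-interest balance exceeds €40.00, each month B ← (B·(1+r))·(1 − 0.04), i.e. B shrinks by the factor (1+r)·0.96 = 0.97592.
This holds for months 1–116. Entering month 117 the balance is €967.52; 4% of the post-interest balance is now below €40.00, so the flat €40.00 minimum applies from here.
From month 117 a fixed €40.00 at rate r clears €967.52 in 32 more payments. Total: 116 + 32 = 148 months.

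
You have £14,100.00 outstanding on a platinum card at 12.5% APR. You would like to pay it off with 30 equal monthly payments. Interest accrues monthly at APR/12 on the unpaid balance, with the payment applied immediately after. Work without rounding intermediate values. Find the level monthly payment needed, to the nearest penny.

Monthly rate r = 12.5%/12 = 1.04167% = 0.0104167.
Level-payment amortization: P = B₀·r / (1 − (1+r)^(−n)) = 14100.00·0.0104167 / (1 − 1.01042^(−30)).
Denominator 1 − (1+r)^(−30) = 0.267200839.
P = 146.875 / 0.267200839 ≈ 549.68.

£549.68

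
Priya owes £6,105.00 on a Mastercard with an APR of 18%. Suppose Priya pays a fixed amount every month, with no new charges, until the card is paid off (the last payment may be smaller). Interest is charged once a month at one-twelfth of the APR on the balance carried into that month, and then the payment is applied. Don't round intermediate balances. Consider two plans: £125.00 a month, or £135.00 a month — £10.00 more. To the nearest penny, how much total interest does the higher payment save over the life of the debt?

£789.53

Monthly rate r = 18%/12 = 1.5% = 0.015.
At £125.00/mo: n = ⌈−ln(1 − rB₀/P)/ln(1+r)⌉ = 89 payments (last £74.21); total interest = total paid − £6,105.00 = £4,969.21.
At £135.00/mo: 77 payments (last £24.68); total interest £4,179.68.
Interest saved = £4,969.21 − £4,179.68 = £789.53.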